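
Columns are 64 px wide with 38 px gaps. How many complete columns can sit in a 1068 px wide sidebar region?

k columns need k·64 + (k−1)·38 = k·102 − 38.
k·102 − 38 ≤ 1068 → k ≤ 1106 / 102 ≈ 10.84, so k = 10.

10 columns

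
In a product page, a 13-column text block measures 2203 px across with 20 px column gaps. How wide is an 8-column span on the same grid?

Subtracting 12 column gaps of 20 leaves 1963 for 13 columns, so c = 151 px.
Span of 8: 8·151 + 7·20 = 1208 + 140 = 1348 px.

1348 px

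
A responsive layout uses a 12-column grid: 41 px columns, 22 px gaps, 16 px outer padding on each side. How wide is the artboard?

Total width: 2·16 + 12·41 + 11·22 = 766 px.

766 px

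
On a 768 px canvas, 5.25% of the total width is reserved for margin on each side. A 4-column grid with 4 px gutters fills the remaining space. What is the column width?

Margins: 5.25% × 768 = 40.32 px each, so content = 768 − 80.64 = 687.36 px.
4 columns + 3 gutters: 4c + 3·4 = 687.36.
4c = 687.36 − 12 = 675.36, so c = 168.84 px.

168.84 px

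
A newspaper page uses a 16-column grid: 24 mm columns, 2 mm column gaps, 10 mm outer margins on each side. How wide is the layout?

434 mm

Layout = 2·10 + 16·24 + 15·2 = 20 + 384 + 30 = 434 mm.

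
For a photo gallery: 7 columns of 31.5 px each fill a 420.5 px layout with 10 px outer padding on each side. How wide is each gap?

Subtract both margins: 420.5 − 2·10 = 400.5 px.
7·31.5 + 6g = 400.5 → 6g = 180 → g = 30 px.

30 px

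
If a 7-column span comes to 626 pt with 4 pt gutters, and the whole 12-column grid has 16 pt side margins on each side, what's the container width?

1108 pt

7c + 6·4 = 626 → 7c = 602 → c = 86 pt.
Total width: 2·16 + 12·86 + 11·4 = 1108 pt.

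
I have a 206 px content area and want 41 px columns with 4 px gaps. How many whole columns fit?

4 columns: 4·41 + 3·4 = 176 px ≤ 206.
5 columns: 221 px > 206. So 4.

4 columns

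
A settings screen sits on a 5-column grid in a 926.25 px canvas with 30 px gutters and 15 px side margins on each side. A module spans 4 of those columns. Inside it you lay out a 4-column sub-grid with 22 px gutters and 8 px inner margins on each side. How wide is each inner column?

157.25 px

Outer content = 926.25 − 2·15 = 896.25 px.
5c + 4·30 = 896.25 → 5c = 776.25 → c = 155.25 px.
4 columns plus 3 gutters: 621 + 90 = 711 px.
Inner content = 711 − 2·8 = 695 px.
4 columns + 3 gutters: 4d + 3·22 = 695.
4d = 695 − 66 = 629, so d = 157.25 px.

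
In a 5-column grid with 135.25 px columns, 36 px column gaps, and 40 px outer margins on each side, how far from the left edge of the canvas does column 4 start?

Column 4 starts at margin + 3·(column + gutter) = 40 + 3·171.25 = 553.75 px.

553.75 px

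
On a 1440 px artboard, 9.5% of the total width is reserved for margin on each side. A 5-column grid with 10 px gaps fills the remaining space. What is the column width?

225.28 px

Each margin = 9.5% of 1440 = 136.8 px; content = 1440 − 2·136.8 = 1166.4 px.
Subtracting 4 gaps of 10 leaves 1126.4 for 5 columns, so c = 225.28 px.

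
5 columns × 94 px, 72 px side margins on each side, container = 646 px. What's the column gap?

8 px

Content width = 646 − 2·72 = 502 px.
5·94 + 4g = 502 → 4g = 32 → g = 8 px.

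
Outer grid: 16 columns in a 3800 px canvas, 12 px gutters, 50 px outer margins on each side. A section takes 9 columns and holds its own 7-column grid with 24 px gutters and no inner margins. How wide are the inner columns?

276 px

Inside the margins: 3800 − 100 = 3700 px.
16c + 15·12 = 3700 → 16c = 3520 → c = 220 px.
9 columns plus 8 gutters: 1980 + 96 = 2076 px.
2076 − 6·24 = 1932; ÷7 gives d = 276 px.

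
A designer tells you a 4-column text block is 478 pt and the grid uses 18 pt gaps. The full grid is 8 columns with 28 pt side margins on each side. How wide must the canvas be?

1030 pt

Subtracting 3 gaps of 18 leaves 424 for 4 columns, so c = 106 pt.
Adding margins, columns and gutters: 56 + 848 + 126 = 1030 pt.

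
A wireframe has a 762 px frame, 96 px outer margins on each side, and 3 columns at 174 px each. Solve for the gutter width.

24 px

Subtract both margins: 762 − 2·96 = 570 px.
3 columns take 3·174 = 522 px; remaining 48 splits into 2 gutters.
g = 48 / 2 = 24 px.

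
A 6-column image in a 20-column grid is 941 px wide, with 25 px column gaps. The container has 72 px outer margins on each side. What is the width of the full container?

Subtracting 5 column gaps of 25 leaves 816 for 6 columns, so c = 136 px.
Container = 2·72 + 20·136 + 19·25 = 144 + 2720 + 475 = 3339 px.

3339 px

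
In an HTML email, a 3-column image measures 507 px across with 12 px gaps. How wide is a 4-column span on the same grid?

680 px

Subtracting 2 gaps of 12 leaves 483 for 3 columns, so c = 161 px.
4-column span = 4·161 + 3·12 = 680 px.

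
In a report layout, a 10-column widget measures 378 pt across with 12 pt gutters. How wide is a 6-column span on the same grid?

222 pt

378 − 9·12 = 270; ÷10 gives c = 27 pt.
Span of 6: 6·27 + 5·12 = 162 + 60 = 222 pt.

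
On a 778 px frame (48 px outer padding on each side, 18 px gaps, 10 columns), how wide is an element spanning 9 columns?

612 px

Subtract both margins: 778 − 2·48 = 682 px.
10c + 9·18 = 682 → 10c = 520 → c = 52 px.
Span of 9: 9·52 + 8·18 = 468 + 144 = 612 px.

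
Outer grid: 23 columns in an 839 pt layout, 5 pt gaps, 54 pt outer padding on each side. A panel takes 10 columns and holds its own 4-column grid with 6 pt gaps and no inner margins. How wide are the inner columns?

Outer content = 839 − 2·54 = 731 pt.
Subtracting 22 gaps of 5 leaves 621 for 23 columns, so c = 27 pt.
10 columns plus 9 gaps: 270 + 45 = 315 pt.
315 − 3·6 = 297; ÷4 gives d = 74.25 pt.

74.25 pt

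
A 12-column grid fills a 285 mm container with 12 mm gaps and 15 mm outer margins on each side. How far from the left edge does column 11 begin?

Take off 30 mm of margins, leaving 255 mm.
255 − 11·12 = 123; ÷12 gives c = 10.25 mm.
Before column 11: the margin + 10 columns + 10 gaps.
Offset = 15 + 10·(10.25 + 12) = 15 + 222.5 = 237.5 mm.

237.5 mm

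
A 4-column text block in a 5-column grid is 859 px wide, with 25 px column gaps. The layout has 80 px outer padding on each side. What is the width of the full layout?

1240 px

4 columns + 3 column gaps: 4c + 3·25 = 859.
4c = 859 − 75 = 784, so c = 196 px.
Layout = 2·80 + 5·196 + 4·25 = 160 + 980 + 100 = 1240 px.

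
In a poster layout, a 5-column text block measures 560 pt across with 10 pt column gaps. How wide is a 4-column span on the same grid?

446 pt

5c + 4·10 = 560 → 5c = 520 → c = 104 pt.
4-column span = 4·104 + 3·10 = 446 pt.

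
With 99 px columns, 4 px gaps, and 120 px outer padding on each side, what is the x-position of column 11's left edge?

Before column 11: the margin + 10 columns + 10 gaps.
Offset = 120 + 10·(99 + 4) = 120 + 1030 = 1150 px.

1150 px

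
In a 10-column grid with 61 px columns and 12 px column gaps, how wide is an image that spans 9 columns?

Span of 9: 9·61 + 8·12 = 549 + 96 = 645 px.

645 px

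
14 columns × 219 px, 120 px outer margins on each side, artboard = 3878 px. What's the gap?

44 px

Subtract both margins: 3878 − 2·120 = 3638 px.
Columns use 3066 px, leaving 572 px across 13 gaps = 44 px each.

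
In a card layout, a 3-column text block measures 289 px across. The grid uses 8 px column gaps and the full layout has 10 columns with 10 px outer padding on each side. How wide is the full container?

Subtracting 2 column gaps of 8 leaves 273 for 3 columns, so c = 91 px.
Container = 2·10 + 10·91 + 9·8 = 20 + 910 + 72 = 1002 px.

1002 px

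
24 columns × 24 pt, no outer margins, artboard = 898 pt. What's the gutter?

24·24 + 23g = 898 → 23g = 322 → g = 14 pt.

14 pt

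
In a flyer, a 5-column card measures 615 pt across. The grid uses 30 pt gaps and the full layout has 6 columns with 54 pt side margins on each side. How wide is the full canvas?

852 pt

615 − 4·30 = 495; ÷5 gives c = 99 pt.
Canvas = 2·54 + 6·99 + 5·30 = 108 + 594 + 150 = 852 pt.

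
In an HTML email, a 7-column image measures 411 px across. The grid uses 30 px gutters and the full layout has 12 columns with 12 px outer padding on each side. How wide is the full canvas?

411 − 6·30 = 231; ÷7 gives c = 33 px.
Adding margins, columns and gutters: 24 + 396 + 330 = 750 px.

750 px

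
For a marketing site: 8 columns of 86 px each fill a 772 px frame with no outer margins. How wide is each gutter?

12 px

Columns use 688 px, leaving 84 px across 7 gutters = 12 px each.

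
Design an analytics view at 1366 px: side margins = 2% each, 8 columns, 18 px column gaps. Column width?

148.17 px

Margins: 2% × 1366 = 27.32 px each, so content = 1366 − 54.64 = 1311.36 px.
1311.36 − 7·18 = 1185.36; ÷8 gives c = 148.17 px.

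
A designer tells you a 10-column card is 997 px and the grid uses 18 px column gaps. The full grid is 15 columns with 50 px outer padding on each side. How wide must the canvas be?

1604.5 px

997 − 9·18 = 835; ÷10 gives c = 83.5 px.
Total width: 2·50 + 15·83.5 + 14·18 = 1604.5 px.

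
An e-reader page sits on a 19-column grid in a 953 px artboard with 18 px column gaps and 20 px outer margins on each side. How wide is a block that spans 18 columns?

864 px

Inside the margins: 953 − 40 = 913 px.
913 − 18·18 = 589; ÷19 gives c = 31 px.
18 columns plus 17 column gaps: 558 + 306 = 864 px.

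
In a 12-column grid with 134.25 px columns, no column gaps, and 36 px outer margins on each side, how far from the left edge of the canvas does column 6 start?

707.25 px

Before column 6: the margin + 5 columns + 5 column gaps.
Offset = 36 + 5·(134.25 + 0) = 36 + 671.25 = 707.25 px.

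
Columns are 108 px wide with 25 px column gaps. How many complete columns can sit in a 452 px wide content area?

3 columns: 3·108 + 2·25 = 374 px ≤ 452.
4 columns: 507 px > 452. So 3.

3 columns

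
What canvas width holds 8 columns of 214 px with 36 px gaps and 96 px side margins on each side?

2156 px

Canvas = 2·96 + 8·214 + 7·36 = 192 + 1712 + 252 = 2156 px.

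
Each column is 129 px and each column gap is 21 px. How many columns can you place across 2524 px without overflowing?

16 columns

16 columns: 16·129 + 15·21 = 2379 px ≤ 2524.
17 columns: 2529 px > 2524. So 16.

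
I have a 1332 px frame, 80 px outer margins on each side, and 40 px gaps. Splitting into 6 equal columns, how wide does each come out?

162 px

Content width = 1332 − 2·80 = 1172 px.
Subtracting 5 gaps of 40 leaves 972 for 6 columns, so c = 162 px.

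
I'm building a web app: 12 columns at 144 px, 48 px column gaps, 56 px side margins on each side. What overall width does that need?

2368 px

Total width: 2·56 + 12·144 + 11·48 = 2368 px.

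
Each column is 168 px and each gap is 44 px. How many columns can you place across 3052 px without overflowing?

14 columns

k columns need k·168 + (k−1)·44 = k·212 − 44.
k·212 − 44 ≤ 3052 → k ≤ 3096 / 212 ≈ 14.60, so k = 14.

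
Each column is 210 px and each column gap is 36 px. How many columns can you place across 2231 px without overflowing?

Each extra column adds 210 + 36 = 246 px.
(2231 + 36) / 246 = 9.22, so 9 columns fit.

9 columns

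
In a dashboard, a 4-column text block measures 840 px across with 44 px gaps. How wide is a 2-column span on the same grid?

398 px

4 columns + 3 gaps: 4c + 3·44 = 840.
4c = 840 − 132 = 708, so c = 177 px.
2 columns plus 1 gap: 354 + 44 = 398 px.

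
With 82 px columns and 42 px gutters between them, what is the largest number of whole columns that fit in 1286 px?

10 columns

Each extra column adds 82 + 42 = 124 px.
(1286 + 42) / 124 = 10.71, so 10 columns fit.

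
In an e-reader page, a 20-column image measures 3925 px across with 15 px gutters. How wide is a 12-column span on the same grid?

20 columns + 19 gutters: 20c + 19·15 = 3925.
20c = 3925 − 285 = 3640, so c = 182 px.
Span of 12: 12·182 + 11·15 = 2184 + 165 = 2349 px.

2349 px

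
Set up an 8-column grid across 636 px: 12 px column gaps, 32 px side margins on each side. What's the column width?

Subtract both margins: 636 − 2·32 = 572 px.
8 columns + 7 column gaps: 8c + 7·12 = 572.
8c = 572 − 84 = 488, so c = 61 px.

61 px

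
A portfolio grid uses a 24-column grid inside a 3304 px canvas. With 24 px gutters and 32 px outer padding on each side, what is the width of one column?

Content width = 3304 − 2·32 = 3240 px.
3240 − 23·24 = 2688; ÷24 gives c = 112 px.

112 px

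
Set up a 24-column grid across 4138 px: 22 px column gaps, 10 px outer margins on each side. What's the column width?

Inside the margins: 4138 − 20 = 4118 px.
24c + 23·22 = 4118 → 24c = 3612 → c = 150.5 px.

150.5 px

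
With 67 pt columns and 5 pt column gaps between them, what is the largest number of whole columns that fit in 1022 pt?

14 columns

14 columns: 14·67 + 13·5 = 1003 pt ≤ 1022.
15 columns: 1075 pt > 1022. So 14.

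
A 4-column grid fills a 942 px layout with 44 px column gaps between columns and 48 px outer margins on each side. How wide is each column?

178.5 px

Inside the margins: 942 − 96 = 846 px.
846 − 3·44 = 714; ÷4 gives c = 178.5 px.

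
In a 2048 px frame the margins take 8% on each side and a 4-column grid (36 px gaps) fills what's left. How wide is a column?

403.08 px

Margins: 8% × 2048 = 163.84 px each, so content = 2048 − 327.68 = 1720.32 px.
4 columns + 3 gaps: 4c + 3·36 = 1720.32.
4c = 1720.32 − 108 = 1612.32, so c = 403.08 px.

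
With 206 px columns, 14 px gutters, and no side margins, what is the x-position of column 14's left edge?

No margin, so column 14 starts at 13·(column + gutter) = 13·220 = 2860 px.

2860 px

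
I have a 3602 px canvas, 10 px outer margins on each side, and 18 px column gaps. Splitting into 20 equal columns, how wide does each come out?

162 px

Inside the margins: 3602 − 20 = 3582 px.
20c + 19·18 = 3582 → 20c = 3240 → c = 162 px.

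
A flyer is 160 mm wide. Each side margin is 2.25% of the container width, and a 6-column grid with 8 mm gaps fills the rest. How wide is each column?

18.8 mm

Margins: 2.25% × 160 = 3.6 mm each, so content = 160 − 7.2 = 152.8 mm.
152.8 − 5·8 = 112.8; ÷6 gives c = 18.8 mm.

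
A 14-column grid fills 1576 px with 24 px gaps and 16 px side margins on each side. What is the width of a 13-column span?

Inside the margins: 1576 − 32 = 1544 px.
1544 − 13·24 = 1232; ÷14 gives c = 88 px.
13-column span = 13·88 + 12·24 = 1432 px.

1432 px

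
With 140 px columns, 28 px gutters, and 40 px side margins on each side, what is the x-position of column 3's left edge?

376 px

Each column+gutter stride is 168 px; 2 of them past the 40 px margin is 40 + 336 = 376 px.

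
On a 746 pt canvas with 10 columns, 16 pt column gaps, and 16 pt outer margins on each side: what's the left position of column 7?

454 pt

Content = 746 − 2·16 = 714 pt.
Subtracting 9 column gaps of 16 leaves 570 for 10 columns, so c = 57 pt.
Each column+gutter stride is 73 pt; 6 of them past the 16 pt margin is 16 + 438 = 454 pt.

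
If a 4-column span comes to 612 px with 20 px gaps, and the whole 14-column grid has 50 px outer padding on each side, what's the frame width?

4 columns + 3 gaps: 4c + 3·20 = 612.
4c = 612 − 60 = 552, so c = 138 px.
Frame = 2·50 + 14·138 + 13·20 = 100 + 1932 + 260 = 2292 px.

2292 px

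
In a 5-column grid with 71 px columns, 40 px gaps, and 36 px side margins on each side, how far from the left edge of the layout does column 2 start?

Column 2 starts at margin + 1·(column + gutter) = 36 + 1·111 = 147 px.

147 px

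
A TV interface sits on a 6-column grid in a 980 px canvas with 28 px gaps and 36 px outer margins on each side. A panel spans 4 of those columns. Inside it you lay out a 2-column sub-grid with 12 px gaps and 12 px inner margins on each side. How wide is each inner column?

Outer content = 980 − 2·36 = 908 px.
908 − 5·28 = 768; ÷6 gives c = 128 px.
Span of 4: 4·128 + 3·28 = 512 + 84 = 596 px.
Inner content = 596 − 2·12 = 572 px.
2d + 1·12 = 572 → 2d = 560 → d = 280 px.

280 px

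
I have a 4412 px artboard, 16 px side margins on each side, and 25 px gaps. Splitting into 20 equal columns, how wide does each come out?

195.25 px

Inside the margins: 4412 − 32 = 4380 px.
4380 − 19·25 = 3905; ÷20 gives c = 195.25 px.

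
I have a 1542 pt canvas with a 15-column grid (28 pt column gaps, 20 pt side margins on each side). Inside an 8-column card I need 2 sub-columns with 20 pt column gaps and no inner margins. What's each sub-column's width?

384 pt

Inside the margins: 1542 − 40 = 1502 pt.
15c + 14·28 = 1502 → 15c = 1110 → c = 74 pt.
Span of 8: 8·74 + 7·28 = 592 + 196 = 788 pt.
788 − 1·20 = 768; ÷2 gives d = 384 pt.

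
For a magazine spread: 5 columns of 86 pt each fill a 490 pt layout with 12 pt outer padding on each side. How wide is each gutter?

9 pt

Take off 24 pt of margins, leaving 466 pt.
Columns use 430 pt, leaving 36 pt across 4 gutters = 9 pt each.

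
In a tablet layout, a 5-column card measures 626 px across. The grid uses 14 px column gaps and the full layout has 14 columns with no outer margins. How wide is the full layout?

1778 px

Subtracting 4 column gaps of 14 leaves 570 for 5 columns, so c = 114 px.
Total width: 14·114 + 13·14 = 1778 px.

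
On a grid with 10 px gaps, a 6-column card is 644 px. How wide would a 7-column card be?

753 px

6 columns + 5 gaps: 6c + 5·10 = 644.
6c = 644 − 50 = 594, so c = 99 px.
7-column span = 7·99 + 6·10 = 753 px.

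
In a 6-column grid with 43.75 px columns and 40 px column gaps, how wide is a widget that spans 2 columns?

127.5 px

2 columns plus 1 column gap: 87.5 + 40 = 127.5 px.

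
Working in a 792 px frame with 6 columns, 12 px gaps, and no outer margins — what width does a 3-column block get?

390 px

792 − 5·12 = 732; ÷6 gives c = 122 px.
Span of 3: 3·122 + 2·12 = 366 + 24 = 390 px.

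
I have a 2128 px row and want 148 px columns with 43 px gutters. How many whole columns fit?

Each extra column adds 148 + 43 = 191 px.
(2128 + 43) / 191 = 11.37, so 11 columns fit.

11 columns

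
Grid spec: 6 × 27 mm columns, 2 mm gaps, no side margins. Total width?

172 mm

Total width: 6·27 + 5·2 = 172 mm.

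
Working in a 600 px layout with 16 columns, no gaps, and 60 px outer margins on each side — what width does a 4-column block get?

120 px

Subtract both margins: 600 − 2·60 = 480 px.
16c = 480 → c = 30 px.
4-column span = 4·30 = 120 px.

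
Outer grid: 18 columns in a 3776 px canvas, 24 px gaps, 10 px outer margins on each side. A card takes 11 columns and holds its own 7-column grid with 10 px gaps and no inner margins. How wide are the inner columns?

Inside the margins: 3776 − 20 = 3756 px.
18c + 17·24 = 3756 → 18c = 3348 → c = 186 px.
11 columns plus 10 gaps: 2046 + 240 = 2286 px.
7 columns + 6 gaps: 7d + 6·10 = 2286.
7d = 2286 − 60 = 2226, so d = 318 px.

318 px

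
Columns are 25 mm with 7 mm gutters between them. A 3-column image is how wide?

89 mm

3-column span = 3·25 + 2·7 = 89 mm.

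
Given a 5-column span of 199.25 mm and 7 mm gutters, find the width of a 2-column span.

75.5 mm

199.25 − 4·7 = 171.25; ÷5 gives c = 34.25 mm.
2 columns plus 1 gutter: 68.5 + 7 = 75.5 mm.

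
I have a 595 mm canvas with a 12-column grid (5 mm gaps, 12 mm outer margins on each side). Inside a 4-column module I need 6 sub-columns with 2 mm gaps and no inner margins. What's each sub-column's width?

29.5 mm

Subtract both margins: 595 − 2·12 = 571 mm.
12c + 11·5 = 571 → 12c = 516 → c = 43 mm.
4-column span = 4·43 + 3·5 = 187 mm.
Subtracting 5 gaps of 2 leaves 177 for 6 columns, so d = 29.5 mm.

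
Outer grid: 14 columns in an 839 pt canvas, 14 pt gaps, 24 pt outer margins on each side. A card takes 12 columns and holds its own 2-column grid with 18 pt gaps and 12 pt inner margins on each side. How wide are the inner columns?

317 pt

Outer content = 839 − 2·24 = 791 pt.
14c + 13·14 = 791 → 14c = 609 → c = 43.5 pt.
12-column span = 12·43.5 + 11·14 = 676 pt.
Inner content = 676 − 2·12 = 652 pt.
2d + 1·18 = 652 → 2d = 634 → d = 317 pt.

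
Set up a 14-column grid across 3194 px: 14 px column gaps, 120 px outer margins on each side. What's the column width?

198 px

Inside the margins: 3194 − 240 = 2954 px.
14 columns + 13 column gaps: 14c + 13·14 = 2954.
14c = 2954 − 182 = 2772, so c = 198 px.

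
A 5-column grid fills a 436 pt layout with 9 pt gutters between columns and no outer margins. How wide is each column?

Subtracting 4 gutters of 9 leaves 400 for 5 columns, so c = 80 pt.

80 pt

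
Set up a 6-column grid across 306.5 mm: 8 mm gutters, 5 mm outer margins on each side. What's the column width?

42.75 mm

Take off 10 mm of margins, leaving 296.5 mm.
Subtracting 5 gutters of 8 leaves 256.5 for 6 columns, so c = 42.75 mm.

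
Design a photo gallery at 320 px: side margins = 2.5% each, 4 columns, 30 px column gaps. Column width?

53.5 px

Each margin = 2.5% of 320 = 8 px; content = 320 − 2·8 = 304 px.
Subtracting 3 column gaps of 30 leaves 214 for 4 columns, so c = 53.5 px.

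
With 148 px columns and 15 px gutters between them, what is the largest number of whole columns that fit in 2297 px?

k columns need k·148 + (k−1)·15 = k·163 − 15.
k·163 − 15 ≤ 2297 → k ≤ 2312 / 163 ≈ 14.18, so k = 14.

14 columns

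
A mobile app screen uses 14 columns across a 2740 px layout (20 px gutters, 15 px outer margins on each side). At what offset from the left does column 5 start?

Inside the margins: 2740 − 30 = 2710 px.
Subtracting 13 gutters of 20 leaves 2450 for 14 columns, so c = 175 px.
Before column 5: the margin + 4 columns + 4 gutters.
Offset = 15 + 4·(175 + 20) = 15 + 780 = 795 px.

795 px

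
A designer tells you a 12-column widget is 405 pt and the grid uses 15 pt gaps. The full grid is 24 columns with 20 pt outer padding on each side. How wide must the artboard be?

405 − 11·15 = 240; ÷12 gives c = 20 pt.
Artboard = 2·20 + 24·20 + 23·15 = 40 + 480 + 345 = 865 pt.

865 pt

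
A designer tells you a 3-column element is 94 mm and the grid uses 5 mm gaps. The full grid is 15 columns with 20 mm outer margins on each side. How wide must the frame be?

530 mm

3 columns + 2 gaps: 3c + 2·5 = 94.
3c = 94 − 10 = 84, so c = 28 mm.
Frame = 2·20 + 15·28 + 14·5 = 40 + 420 + 70 = 530 mm.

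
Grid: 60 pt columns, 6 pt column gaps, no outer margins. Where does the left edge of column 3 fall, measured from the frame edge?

Before column 3: 2 columns + 2 column gaps.
Offset = 2·(60 + 6) = 2·66 = 132 pt.

132 pt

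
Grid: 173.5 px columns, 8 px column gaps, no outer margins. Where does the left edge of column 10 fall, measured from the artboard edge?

1633.5 px

No margin, so column 10 starts at 9·(column + gutter) = 9·181.5 = 1633.5 px.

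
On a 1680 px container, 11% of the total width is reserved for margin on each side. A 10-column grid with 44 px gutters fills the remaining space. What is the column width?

Margins: 11% × 1680 = 184.8 px each, so content = 1680 − 369.6 = 1310.4 px.
10c + 9·44 = 1310.4 → 10c = 914.4 → c = 91.44 px.

91.44 px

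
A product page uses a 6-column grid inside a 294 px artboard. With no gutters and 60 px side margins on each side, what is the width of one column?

Subtract both margins: 294 − 2·60 = 174 px.
174 / 6 = 29 px per column.

29 px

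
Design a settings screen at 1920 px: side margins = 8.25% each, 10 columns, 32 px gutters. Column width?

1920 × (1 − 2·8.25%) = 1920 × 83.5% = 1603.2 px for the columns.
Subtracting 9 gutters of 32 leaves 1315.2 for 10 columns, so c = 131.52 px.

131.52 px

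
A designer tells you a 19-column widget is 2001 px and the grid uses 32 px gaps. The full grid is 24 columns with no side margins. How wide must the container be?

19 columns + 18 gaps: 19c + 18·32 = 2001.
19c = 2001 − 576 = 1425, so c = 75 px.
Summing: 1800 + 736 = 2536 px.

2536 px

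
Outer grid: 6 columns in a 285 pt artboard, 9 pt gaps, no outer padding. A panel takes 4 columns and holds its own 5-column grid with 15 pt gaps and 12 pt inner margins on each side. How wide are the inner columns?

20.6 pt

Subtracting 5 gaps of 9 leaves 240 for 6 columns, so c = 40 pt.
4-column span = 4·40 + 3·9 = 187 pt.
Inner content = 187 − 2·12 = 163 pt.
5 columns + 4 gaps: 5d + 4·15 = 163.
5d = 163 − 60 = 103, so d = 20.6 pt.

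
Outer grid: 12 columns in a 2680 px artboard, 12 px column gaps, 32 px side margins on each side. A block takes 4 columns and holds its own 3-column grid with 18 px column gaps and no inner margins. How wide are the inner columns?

276 px

Take off 64 px of margins, leaving 2616 px.
Subtracting 11 column gaps of 12 leaves 2484 for 12 columns, so c = 207 px.
4-column span = 4·207 + 3·12 = 864 px.
3 columns + 2 column gaps: 3d + 2·18 = 864.
3d = 864 − 36 = 828, so d = 276 px.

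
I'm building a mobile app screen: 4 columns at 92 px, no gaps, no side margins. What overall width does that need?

368 px

Summing: 368 = 368 px.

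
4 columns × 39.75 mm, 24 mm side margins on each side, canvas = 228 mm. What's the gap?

Take off 48 mm of margins, leaving 180 mm.
4·39.75 + 3g = 180 → 3g = 21 → g = 7 mm.

7 mm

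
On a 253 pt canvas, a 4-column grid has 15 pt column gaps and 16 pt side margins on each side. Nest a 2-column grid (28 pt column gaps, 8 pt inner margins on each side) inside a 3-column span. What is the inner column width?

Subtract both margins: 253 − 2·16 = 221 pt.
4 columns + 3 column gaps: 4c + 3·15 = 221.
4c = 221 − 45 = 176, so c = 44 pt.
3-column span = 3·44 + 2·15 = 162 pt.
Inner content = 162 − 2·8 = 146 pt.
Subtracting 1 column gap of 28 leaves 118 for 2 columns, so d = 59 pt.

59 pt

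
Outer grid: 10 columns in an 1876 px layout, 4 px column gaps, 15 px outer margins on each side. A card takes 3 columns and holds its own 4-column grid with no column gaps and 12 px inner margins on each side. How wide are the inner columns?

Take off 30 px of margins, leaving 1846 px.
10c + 9·4 = 1846 → 10c = 1810 → c = 181 px.
Span of 3: 3·181 + 2·4 = 543 + 8 = 551 px.
Inner content = 551 − 2·12 = 527 px.
With no column gaps, each column is 527/4 = 131.75 px.

131.75 px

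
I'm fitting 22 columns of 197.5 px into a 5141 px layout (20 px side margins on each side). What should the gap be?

Content width = 5141 − 2·20 = 5101 px.
Columns use 4345 px, leaving 756 px across 21 gaps = 36 px each.

36 px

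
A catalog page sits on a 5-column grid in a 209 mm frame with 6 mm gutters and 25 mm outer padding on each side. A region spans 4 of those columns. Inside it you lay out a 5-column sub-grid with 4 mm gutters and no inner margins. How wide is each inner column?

Outer content = 209 − 2·25 = 159 mm.
5 columns + 4 gutters: 5c + 4·6 = 159.
5c = 159 − 24 = 135, so c = 27 mm.
4 columns plus 3 gutters: 108 + 18 = 126 mm.
126 − 4·4 = 110; ÷5 gives d = 22 mm.

22 mm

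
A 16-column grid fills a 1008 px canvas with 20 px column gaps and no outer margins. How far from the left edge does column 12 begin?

16 columns + 15 column gaps: 16c + 15·20 = 1008.
16c = 1008 − 300 = 708, so c = 44.25 px.
Each column+gutter stride is 64.25 px; with no margin, 11 of them is 706.75 px.

706.75 px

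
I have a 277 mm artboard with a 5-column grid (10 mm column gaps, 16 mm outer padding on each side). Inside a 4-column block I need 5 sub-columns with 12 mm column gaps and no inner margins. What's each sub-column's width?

29.2 mm

Take off 32 mm of margins, leaving 245 mm.
5 columns + 4 column gaps: 5c + 4·10 = 245.
5c = 245 − 40 = 205, so c = 41 mm.
Span of 4: 4·41 + 3·10 = 164 + 30 = 194 mm.
5d + 4·12 = 194 → 5d = 146 → d = 29.2 mm.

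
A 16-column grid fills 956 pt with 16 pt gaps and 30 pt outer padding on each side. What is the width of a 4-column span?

Inside the margins: 956 − 60 = 896 pt.
16 columns + 15 gaps: 16c + 15·16 = 896.
16c = 896 − 240 = 656, so c = 41 pt.
4-column span = 4·41 + 3·16 = 212 pt.

212 pt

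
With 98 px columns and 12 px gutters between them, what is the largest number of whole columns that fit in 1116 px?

10 columns

10 columns: 10·98 + 9·12 = 1088 px ≤ 1116.
11 columns: 1198 px > 1116. So 10.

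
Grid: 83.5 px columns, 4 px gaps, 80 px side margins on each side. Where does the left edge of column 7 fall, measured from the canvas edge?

Before column 7: the margin + 6 columns + 6 gaps.
Offset = 80 + 6·(83.5 + 4) = 80 + 525 = 605 px.

605 px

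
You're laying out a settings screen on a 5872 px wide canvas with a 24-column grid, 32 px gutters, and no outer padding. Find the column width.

24c + 23·32 = 5872 → 24c = 5136 → c = 214 px.

214 px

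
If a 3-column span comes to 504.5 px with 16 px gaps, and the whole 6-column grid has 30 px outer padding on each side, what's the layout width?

Subtracting 2 gaps of 16 leaves 472.5 for 3 columns, so c = 157.5 px.
Total width: 2·30 + 6·157.5 + 5·16 = 1085 px.

1085 px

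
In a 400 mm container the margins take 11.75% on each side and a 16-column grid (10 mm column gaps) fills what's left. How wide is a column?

9.75 mm

Margins: 11.75% × 400 = 47 mm each, so content = 400 − 94 = 306 mm.
16 columns + 15 column gaps: 16c + 15·10 = 306.
16c = 306 − 150 = 156, so c = 9.75 mm.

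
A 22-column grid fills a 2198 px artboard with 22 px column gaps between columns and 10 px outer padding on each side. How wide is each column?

78 px

Content width = 2198 − 2·10 = 2178 px.
22c + 21·22 = 2178 → 22c = 1716 → c = 78 px.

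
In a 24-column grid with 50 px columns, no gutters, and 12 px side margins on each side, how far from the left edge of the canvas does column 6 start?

Column 6 starts at margin + 5·(column + gutter) = 12 + 5·50 = 262 px.

262 px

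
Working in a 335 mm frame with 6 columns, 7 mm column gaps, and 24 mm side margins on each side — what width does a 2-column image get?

Subtract both margins: 335 − 2·24 = 287 mm.
6c + 5·7 = 287 → 6c = 252 → c = 42 mm.
Span of 2: 2·42 + 1·7 = 84 + 7 = 91 mm.

91 mm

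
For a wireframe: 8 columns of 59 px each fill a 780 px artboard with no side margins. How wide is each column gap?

8·59 + 7g = 780 → 7g = 308 → g = 44 px.

44 px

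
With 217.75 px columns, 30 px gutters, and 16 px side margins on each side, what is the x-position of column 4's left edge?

Before column 4: the margin + 3 columns + 3 gutters.
Offset = 16 + 3·(217.75 + 30) = 16 + 743.25 = 759.25 px.

759.25 px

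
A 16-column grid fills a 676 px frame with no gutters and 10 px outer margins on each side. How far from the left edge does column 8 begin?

297 px

Content = 676 − 2·10 = 656 px.
656 / 16 = 41 px per column.
Each column+gutter stride is 41 px; 7 of them past the 10 px margin is 10 + 287 = 297 px.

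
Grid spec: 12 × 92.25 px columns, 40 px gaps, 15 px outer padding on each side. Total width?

1577 px

Adding margins, columns and gutters: 30 + 1107 + 440 = 1577 px.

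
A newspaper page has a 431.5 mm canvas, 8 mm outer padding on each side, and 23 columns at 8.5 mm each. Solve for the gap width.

Inside the margins: 431.5 − 16 = 415.5 mm.
Columns use 195.5 mm, leaving 220 mm across 22 gaps = 10 mm each.

10 mm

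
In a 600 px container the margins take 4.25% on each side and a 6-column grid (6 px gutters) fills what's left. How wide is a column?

Each margin = 4.25% of 600 = 25.5 px; content = 600 − 2·25.5 = 549 px.
Subtracting 5 gutters of 6 leaves 519 for 6 columns, so c = 86.5 px.

86.5 px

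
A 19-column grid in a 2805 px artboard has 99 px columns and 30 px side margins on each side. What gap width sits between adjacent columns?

48 px

Content width = 2805 − 2·30 = 2745 px.
19·99 + 18g = 2745 → 18g = 864 → g = 48 px.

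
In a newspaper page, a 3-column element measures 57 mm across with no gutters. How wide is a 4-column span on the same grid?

With no gutters, each column is 57/3 = 19 mm.
With no gutters, 4 columns span 4·19 = 76 mm.

76 mm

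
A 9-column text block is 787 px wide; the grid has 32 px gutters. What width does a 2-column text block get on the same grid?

150 px

Subtracting 8 gutters of 32 leaves 531 for 9 columns, so c = 59 px.
Span of 2: 2·59 + 1·32 = 118 + 32 = 150 px.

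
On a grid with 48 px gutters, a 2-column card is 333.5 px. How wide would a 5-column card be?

905.75 px

333.5 − 1·48 = 285.5; ÷2 gives c = 142.75 px.
5-column span = 5·142.75 + 4·48 = 905.75 px.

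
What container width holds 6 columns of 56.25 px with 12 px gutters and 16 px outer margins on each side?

429.5 px

Adding margins, columns and gutters: 32 + 337.5 + 60 = 429.5 px.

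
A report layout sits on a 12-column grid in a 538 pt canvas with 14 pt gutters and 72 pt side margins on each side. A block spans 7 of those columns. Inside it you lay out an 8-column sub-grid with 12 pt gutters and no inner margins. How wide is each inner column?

17.5 pt

Inside the margins: 538 − 144 = 394 pt.
Subtracting 11 gutters of 14 leaves 240 for 12 columns, so c = 20 pt.
7 columns plus 6 gutters: 140 + 84 = 224 pt.
Subtracting 7 gutters of 12 leaves 140 for 8 columns, so d = 17.5 pt.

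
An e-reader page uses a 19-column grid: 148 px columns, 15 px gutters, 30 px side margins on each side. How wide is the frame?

Total width: 2·30 + 19·148 + 18·15 = 3142 px.

3142 px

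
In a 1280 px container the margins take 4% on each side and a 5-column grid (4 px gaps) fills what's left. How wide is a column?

Each margin = 4% of 1280 = 51.2 px; content = 1280 − 2·51.2 = 1177.6 px.
5c + 4·4 = 1177.6 → 5c = 1161.6 → c = 232.32 px.

232.32 px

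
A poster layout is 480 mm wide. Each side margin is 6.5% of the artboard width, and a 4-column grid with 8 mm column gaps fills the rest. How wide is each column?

Each margin = 6.5% of 480 = 31.2 mm; content = 480 − 2·31.2 = 417.6 mm.
4c + 3·8 = 417.6 → 4c = 393.6 → c = 98.4 mm.

98.4 mm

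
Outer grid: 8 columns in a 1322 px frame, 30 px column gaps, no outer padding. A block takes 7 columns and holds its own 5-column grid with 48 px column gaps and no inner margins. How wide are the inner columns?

192.2 px

8 columns + 7 column gaps: 8c + 7·30 = 1322.
8c = 1322 − 210 = 1112, so c = 139 px.
7 columns plus 6 column gaps: 973 + 180 = 1153 px.
1153 − 4·48 = 961; ÷5 gives d = 192.2 px.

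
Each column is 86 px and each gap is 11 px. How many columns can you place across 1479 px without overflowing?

15 columns

15 columns: 15·86 + 14·11 = 1444 px ≤ 1479.
16 columns: 1541 px > 1479. So 15.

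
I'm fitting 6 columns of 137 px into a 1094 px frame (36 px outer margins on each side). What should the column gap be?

Subtract both margins: 1094 − 2·36 = 1022 px.
6·137 + 5g = 1022 → 5g = 200 → g = 40 px.

40 px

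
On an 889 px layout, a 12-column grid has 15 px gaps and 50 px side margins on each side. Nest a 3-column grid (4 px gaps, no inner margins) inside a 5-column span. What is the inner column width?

104 px

Inside the margins: 889 − 100 = 789 px.
Subtracting 11 gaps of 15 leaves 624 for 12 columns, so c = 52 px.
Span of 5: 5·52 + 4·15 = 260 + 60 = 320 px.
320 − 2·4 = 312; ÷3 gives d = 104 px.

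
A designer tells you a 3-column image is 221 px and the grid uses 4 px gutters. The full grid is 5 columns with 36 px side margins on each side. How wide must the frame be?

443 px

221 − 2·4 = 213; ÷3 gives c = 71 px.
Frame = 2·36 + 5·71 + 4·4 = 72 + 355 + 16 = 443 px.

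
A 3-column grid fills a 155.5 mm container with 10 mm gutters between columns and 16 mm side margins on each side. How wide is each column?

Subtract both margins: 155.5 − 2·16 = 123.5 mm.
3c + 2·10 = 123.5 → 3c = 103.5 → c = 34.5 mm.

34.5 mm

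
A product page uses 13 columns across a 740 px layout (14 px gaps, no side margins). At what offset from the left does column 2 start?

58 px

13c + 12·14 = 740 → 13c = 572 → c = 44 px.
Before column 2: 1 column + 1 gap.
Offset = 1·(44 + 14) = 1·58 = 58 px.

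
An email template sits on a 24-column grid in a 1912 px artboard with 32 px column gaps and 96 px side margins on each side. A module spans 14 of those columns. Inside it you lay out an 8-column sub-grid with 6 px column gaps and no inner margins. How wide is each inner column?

Take off 192 px of margins, leaving 1720 px.
1720 − 23·32 = 984; ÷24 gives c = 41 px.
Span of 14: 14·41 + 13·32 = 574 + 416 = 990 px.
Subtracting 7 column gaps of 6 leaves 948 for 8 columns, so d = 118.5 px.

118.5 px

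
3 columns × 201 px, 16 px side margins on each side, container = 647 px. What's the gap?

6 px

Inside the margins: 647 − 32 = 615 px.
Columns use 603 px, leaving 12 px across 2 gaps = 6 px each.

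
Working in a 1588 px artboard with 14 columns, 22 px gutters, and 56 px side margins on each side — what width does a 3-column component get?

Take off 112 px of margins, leaving 1476 px.
Subtracting 13 gutters of 22 leaves 1190 for 14 columns, so c = 85 px.
3 columns plus 2 gutters: 255 + 44 = 299 px.

299 px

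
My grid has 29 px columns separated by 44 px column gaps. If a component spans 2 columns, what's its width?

102 px

2-column span = 2·29 + 1·44 = 102 px.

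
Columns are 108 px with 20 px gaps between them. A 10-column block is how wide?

1260 px

10-column span = 10·108 + 9·20 = 1260 px.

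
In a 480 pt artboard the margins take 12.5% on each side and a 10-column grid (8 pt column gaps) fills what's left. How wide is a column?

28.8 pt

480 × (1 − 2·12.5%) = 480 × 75% = 360 pt for the columns.
360 − 9·8 = 288; ÷10 gives c = 28.8 pt.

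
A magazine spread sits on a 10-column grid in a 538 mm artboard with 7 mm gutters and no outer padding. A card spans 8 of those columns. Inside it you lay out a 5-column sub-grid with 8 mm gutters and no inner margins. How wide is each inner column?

79.4 mm

Subtracting 9 gutters of 7 leaves 475 for 10 columns, so c = 47.5 mm.
8-column span = 8·47.5 + 7·7 = 429 mm.
5 columns + 4 gutters: 5d + 4·8 = 429.
5d = 429 − 32 = 397, so d = 79.4 mm.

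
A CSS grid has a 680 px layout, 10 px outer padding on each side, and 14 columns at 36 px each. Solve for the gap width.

12 px

Take off 20 px of margins, leaving 660 px.
14·36 + 13g = 660 → 13g = 156 → g = 12 px.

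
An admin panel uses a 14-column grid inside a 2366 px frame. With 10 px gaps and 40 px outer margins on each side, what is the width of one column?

154 px

Subtract both margins: 2366 − 2·40 = 2286 px.
14 columns + 13 gaps: 14c + 13·10 = 2286.
14c = 2286 − 130 = 2156, so c = 154 px.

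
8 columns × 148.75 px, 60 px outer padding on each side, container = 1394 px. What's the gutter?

Inside the margins: 1394 − 120 = 1274 px.
Columns use 1190 px, leaving 84 px across 7 gutters = 12 px each.

12 px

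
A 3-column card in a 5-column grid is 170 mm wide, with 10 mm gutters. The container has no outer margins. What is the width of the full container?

3 columns + 2 gutters: 3c + 2·10 = 170.
3c = 170 − 20 = 150, so c = 50 mm.
Container = 5·50 + 4·10 = 250 + 40 = 290 mm.

290 mm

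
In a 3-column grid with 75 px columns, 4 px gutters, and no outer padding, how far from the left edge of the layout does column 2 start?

Each column+gutter stride is 79 px; with no margin, 1 of them is 79 px.

79 px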